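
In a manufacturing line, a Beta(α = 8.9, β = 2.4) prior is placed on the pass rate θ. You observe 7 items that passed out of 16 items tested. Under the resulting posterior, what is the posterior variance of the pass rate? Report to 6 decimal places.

0.008594

The Beta prior is conjugate to a Binomial/Bernoulli likelihood; the update adds successes to α and failures to β.
Posterior: Beta(α+k, β+n−k) = Beta(8.9+7, 2.4+9) = Beta(15.9, 11.4).
Var = αβ/((α+β)²(α+β+1)) = 15.9·11.4/(27.3²·28.3) = 0.008594.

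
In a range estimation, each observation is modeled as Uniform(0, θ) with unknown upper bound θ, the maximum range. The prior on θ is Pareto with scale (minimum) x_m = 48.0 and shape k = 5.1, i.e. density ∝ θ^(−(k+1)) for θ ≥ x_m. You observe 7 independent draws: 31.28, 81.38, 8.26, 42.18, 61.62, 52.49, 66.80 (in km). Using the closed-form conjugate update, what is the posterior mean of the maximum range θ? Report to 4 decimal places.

A Pareto(scale x_m, shape k) prior on the upper bound θ of Uniform(0, θ) is conjugate: posterior is Pareto(max(x_m, max xᵢ), k + n).
Sample maximum = 81.38; prior scale x_m = 48.0 → posterior scale = max = 81.38.
Posterior shape = 5.1 + 7 = 12.1.
E[θ|data] = k·x_m/(k−1) = 12.1·81.38/11.1 = 88.7115.

88.7115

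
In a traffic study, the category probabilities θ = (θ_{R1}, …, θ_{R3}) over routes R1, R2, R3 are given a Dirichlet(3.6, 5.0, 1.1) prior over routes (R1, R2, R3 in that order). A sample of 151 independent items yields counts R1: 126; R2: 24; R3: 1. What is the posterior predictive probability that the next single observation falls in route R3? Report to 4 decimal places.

The Dirichlet prior is conjugate to the Multinomial likelihood: each posterior αⱼ = prior αⱼ + observed count nⱼ.
Posterior concentration: (129.6, 29.0, 2.1), total = 160.7.
P(next = R3 | data) = α_{R3}/Σα = 0.0131.

0.0131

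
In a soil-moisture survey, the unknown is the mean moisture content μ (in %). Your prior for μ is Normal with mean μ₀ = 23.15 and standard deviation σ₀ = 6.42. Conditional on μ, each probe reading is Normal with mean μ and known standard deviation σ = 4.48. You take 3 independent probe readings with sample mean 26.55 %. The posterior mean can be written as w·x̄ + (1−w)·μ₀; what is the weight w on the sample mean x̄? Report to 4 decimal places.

For Normal data with known variance σ², a Normal(μ₀, σ₀²) prior on μ is conjugate. Posterior precision = 1/σ₀² + n/σ²; posterior mean is the precision-weighted average of μ₀ and x̄.
σ₀² = 6.42² = 41.2164, σ² = 4.48² = 20.0704. Prior precision 1/σ₀² = 1/41.2164; data precision n/σ² = 3/20.0704.
w = (n/σ²)/(1/σ₀² + n/σ²) = n·σ₀²/(σ² + n·σ₀²) = 3·41.2164/(20.0704 + 3·41.2164) = 123.6492/143.7196 = 0.8604.

0.8604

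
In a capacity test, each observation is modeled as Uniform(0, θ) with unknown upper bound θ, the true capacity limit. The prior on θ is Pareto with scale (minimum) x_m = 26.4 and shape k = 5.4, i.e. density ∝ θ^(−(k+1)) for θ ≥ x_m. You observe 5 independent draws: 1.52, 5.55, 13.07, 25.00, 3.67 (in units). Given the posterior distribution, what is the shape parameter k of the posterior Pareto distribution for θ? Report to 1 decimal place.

10.4

A Pareto(scale x_m, shape k) prior on the upper bound θ of Uniform(0, θ) is conjugate: posterior is Pareto(max(x_m, max xᵢ), k + n).
Sample maximum = 25.00; prior scale x_m = 26.4 → posterior scale = max = 26.40.
Posterior shape = 5.4 + 5 = 10.4.
Posterior shape k = 10.4.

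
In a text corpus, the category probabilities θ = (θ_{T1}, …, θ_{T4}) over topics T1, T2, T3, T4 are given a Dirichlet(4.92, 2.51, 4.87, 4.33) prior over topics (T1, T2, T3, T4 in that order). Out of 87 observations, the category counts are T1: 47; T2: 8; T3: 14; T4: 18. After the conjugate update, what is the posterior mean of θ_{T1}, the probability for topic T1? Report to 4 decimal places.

0.5010

The Dirichlet prior is conjugate to the Multinomial likelihood: each posterior αⱼ = prior αⱼ + observed count nⱼ.
Posterior concentration: (51.92, 10.51, 18.87, 22.33), total = 103.63.
E[θ_{T1}|data] = α_{T1}/Σα = 51.92/103.63 = 0.5010.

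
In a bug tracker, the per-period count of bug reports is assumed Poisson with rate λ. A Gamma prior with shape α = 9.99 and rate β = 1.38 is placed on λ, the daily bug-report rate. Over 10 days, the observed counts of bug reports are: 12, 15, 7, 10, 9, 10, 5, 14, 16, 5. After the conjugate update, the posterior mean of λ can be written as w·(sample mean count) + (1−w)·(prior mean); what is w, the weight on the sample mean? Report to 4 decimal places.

0.8787

With a Gamma(shape α, rate β) prior, the Poisson likelihood is conjugate: the posterior is Gamma(α + ΣXᵢ, β + n).
Posterior mean = (α₀+S)/(β₀+n) = [n/(β₀+n)]·(S/n) + [β₀/(β₀+n)]·(α₀/β₀), so only n and β₀ enter the weight.
Weight on data w = n/(β₀+n) = 10/(1.38+10) = 10/11.38 = 0.8787.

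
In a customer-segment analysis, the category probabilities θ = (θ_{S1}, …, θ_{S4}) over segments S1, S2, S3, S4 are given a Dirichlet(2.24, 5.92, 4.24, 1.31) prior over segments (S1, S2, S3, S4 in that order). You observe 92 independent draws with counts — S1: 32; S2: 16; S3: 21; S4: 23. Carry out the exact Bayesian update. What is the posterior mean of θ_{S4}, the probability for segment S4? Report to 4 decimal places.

The Dirichlet prior is conjugate to the Multinomial likelihood: each posterior αⱼ = prior αⱼ + observed count nⱼ.
Posterior concentration: (34.24, 21.92, 25.24, 24.31), total = 105.71.
E[θ_{S4}|data] = α_{S4}/Σα = 24.31/105.71 = 0.2300.

0.2300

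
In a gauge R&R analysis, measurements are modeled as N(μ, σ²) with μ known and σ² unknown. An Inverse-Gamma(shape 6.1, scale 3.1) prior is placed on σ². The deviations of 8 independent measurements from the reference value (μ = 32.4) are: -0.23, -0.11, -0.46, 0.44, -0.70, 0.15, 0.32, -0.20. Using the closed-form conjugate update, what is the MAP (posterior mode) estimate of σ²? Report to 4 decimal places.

With known mean μ and an Inverse-Gamma(α, β) prior on σ², the Normal likelihood is conjugate: posterior is Inv-Gamma(α + n/2, β + Σ(xᵢ−μ)²/2).
Σ(xᵢ−μ)² = (-0.23)² + (-0.11)² + (-0.46)² + (0.44)² + (-0.70)² + (0.15)² + (0.32)² + (-0.20)² = 1.1251.
Posterior: Inv-Gamma(6.1 + 8/2, 3.1 + 1.1251/2) = Inv-Gamma(10.10, 3.66255).
Mode = β/(α+1) = 3.66255/11.10 = 0.3300.

0.3300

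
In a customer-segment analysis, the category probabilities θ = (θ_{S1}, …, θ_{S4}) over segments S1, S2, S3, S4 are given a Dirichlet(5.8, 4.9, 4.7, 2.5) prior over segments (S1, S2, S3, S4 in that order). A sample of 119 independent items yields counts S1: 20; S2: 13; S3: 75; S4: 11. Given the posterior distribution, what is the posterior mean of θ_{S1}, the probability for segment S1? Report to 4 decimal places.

The Dirichlet prior is conjugate to the Multinomial likelihood: each posterior αⱼ = prior αⱼ + observed count nⱼ.
Posterior concentration: (25.8, 17.9, 79.7, 13.5), total = 136.9.
E[θ_{S1}|data] = α_{S1}/Σα = 25.8/136.9 = 0.1885.

0.1885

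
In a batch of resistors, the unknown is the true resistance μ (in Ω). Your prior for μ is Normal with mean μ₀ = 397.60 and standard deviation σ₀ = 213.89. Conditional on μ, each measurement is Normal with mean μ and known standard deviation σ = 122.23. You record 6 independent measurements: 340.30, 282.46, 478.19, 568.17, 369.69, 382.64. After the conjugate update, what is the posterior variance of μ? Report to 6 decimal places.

For Normal data with known variance σ², a Normal(μ₀, σ₀²) prior on μ is conjugate. Posterior precision = 1/σ₀² + n/σ²; posterior mean is the precision-weighted average of μ₀ and x̄.
σ₀² = 213.89² = 45748.9321, σ² = 122.23² = 14940.1729; σ² + n·σ₀² = 14940.1729 + 6·45748.9321 = 289433.7655.
Posterior precision = 1/σ₀² + n/σ² = 1/45748.9321 + 6/14940.1729 = (σ² + n·σ₀²)/(σ₀²σ²) = 289433.7655/(45748.9321·14940.1729); posterior variance σₙ² = σ₀²σ²/(σ² + n·σ₀²) = 45748.9321·14940.1729/289433.7655 = 2361.496954.

2361.496954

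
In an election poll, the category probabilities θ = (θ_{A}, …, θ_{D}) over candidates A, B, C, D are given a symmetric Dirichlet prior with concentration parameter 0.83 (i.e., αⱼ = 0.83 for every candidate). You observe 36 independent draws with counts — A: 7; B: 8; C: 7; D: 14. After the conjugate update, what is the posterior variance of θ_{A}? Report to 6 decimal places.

0.003955

The Dirichlet prior is conjugate to the Multinomial likelihood: each posterior αⱼ = prior αⱼ + observed count nⱼ.
Posterior concentration: (7.83, 8.83, 7.83, 14.83), total = 39.32.
Var[θ_j] = α_j(Σα−α_j)/((Σα)²(Σα+1)) = 7.83·31.49/(39.32²·40.32) = 0.003955.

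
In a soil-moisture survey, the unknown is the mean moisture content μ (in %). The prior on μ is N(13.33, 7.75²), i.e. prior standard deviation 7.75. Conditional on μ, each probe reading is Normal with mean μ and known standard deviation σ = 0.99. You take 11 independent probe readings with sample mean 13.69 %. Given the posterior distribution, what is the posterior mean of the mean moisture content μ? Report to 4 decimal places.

13.6895

For Normal data with known variance σ², a Normal(μ₀, σ₀²) prior on μ is conjugate. Posterior precision = 1/σ₀² + n/σ²; posterior mean is the precision-weighted average of μ₀ and x̄.
n·x̄ = 11·13.69 = 150.59.
σ₀² = 7.75² = 60.0625, σ² = 0.99² = 0.9801; σ² + n·σ₀² = 0.9801 + 11·60.0625 = 661.6676.
Posterior mean = (μ₀/σ₀² + n·x̄/σ²)/(1/σ₀² + n/σ²) = (σ²·μ₀ + σ₀²·n·x̄)/(σ² + n·σ₀²) = (0.9801·13.33 + 60.0625·150.59)/661.6676 = 9057.876608/661.6676 = 13.6895.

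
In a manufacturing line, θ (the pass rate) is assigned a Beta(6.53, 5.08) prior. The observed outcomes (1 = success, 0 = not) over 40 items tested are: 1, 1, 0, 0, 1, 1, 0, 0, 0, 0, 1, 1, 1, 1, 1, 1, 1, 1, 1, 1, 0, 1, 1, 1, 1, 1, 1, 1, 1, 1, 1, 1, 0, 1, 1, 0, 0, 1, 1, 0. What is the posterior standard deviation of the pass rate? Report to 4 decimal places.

The Beta prior is conjugate to a Binomial/Bernoulli likelihood; the update adds successes to α and failures to β.
Posterior: Beta(α+k, β+n−k) = Beta(6.53+29, 5.08+11) = Beta(35.53, 16.08).
Var = αβ/((α+β)²(α+β+1)) = 35.53·16.08/(51.61²·52.61) = 0.00407704; SD = √0.00407704 = 0.0639.

0.0639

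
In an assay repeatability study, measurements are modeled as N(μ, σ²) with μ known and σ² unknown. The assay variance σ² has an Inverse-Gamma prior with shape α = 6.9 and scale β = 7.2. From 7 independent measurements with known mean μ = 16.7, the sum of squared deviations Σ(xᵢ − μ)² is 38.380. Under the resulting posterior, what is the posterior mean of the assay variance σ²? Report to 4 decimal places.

With known mean μ and an Inverse-Gamma(α, β) prior on σ², the Normal likelihood is conjugate: posterior is Inv-Gamma(α + n/2, β + Σ(xᵢ−μ)²/2).
Posterior: Inv-Gamma(6.9 + 7/2, 7.2 + 38.380/2) = Inv-Gamma(10.40, 26.3900).
E[σ²|data] = β/(α−1) = 26.3900/9.40 = 2.8074.

2.8074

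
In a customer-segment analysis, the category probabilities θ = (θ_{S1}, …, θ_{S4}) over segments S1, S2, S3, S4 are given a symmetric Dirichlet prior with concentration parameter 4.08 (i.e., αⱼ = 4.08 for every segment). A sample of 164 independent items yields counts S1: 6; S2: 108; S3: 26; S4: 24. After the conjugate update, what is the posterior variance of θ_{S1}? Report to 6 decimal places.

0.000291

The Dirichlet prior is conjugate to the Multinomial likelihood: each posterior αⱼ = prior αⱼ + observed count nⱼ.
Posterior concentration: (10.08, 112.08, 30.08, 28.08), total = 180.32.
Var[θ_j] = α_j(Σα−α_j)/((Σα)²(Σα+1)) = 10.08·170.24/(180.32²·181.32) = 0.000291.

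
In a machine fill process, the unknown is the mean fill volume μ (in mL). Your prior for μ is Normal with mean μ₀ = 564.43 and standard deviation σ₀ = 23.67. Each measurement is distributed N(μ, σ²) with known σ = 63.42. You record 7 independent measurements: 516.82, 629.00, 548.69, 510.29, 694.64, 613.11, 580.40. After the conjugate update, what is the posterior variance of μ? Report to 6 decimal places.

283.668375

For Normal data with known variance σ², a Normal(μ₀, σ₀²) prior on μ is conjugate. Posterior precision = 1/σ₀² + n/σ²; posterior mean is the precision-weighted average of μ₀ and x̄.
σ₀² = 23.67² = 560.2689, σ² = 63.42² = 4022.0964; σ² + n·σ₀² = 4022.0964 + 7·560.2689 = 7943.9787.
Posterior precision = 1/σ₀² + n/σ² = 1/560.2689 + 7/4022.0964 = (σ² + n·σ₀²)/(σ₀²σ²) = 7943.9787/(560.2689·4022.0964); posterior variance σₙ² = σ₀²σ²/(σ² + n·σ₀²) = 560.2689·4022.0964/7943.9787 = 283.668375.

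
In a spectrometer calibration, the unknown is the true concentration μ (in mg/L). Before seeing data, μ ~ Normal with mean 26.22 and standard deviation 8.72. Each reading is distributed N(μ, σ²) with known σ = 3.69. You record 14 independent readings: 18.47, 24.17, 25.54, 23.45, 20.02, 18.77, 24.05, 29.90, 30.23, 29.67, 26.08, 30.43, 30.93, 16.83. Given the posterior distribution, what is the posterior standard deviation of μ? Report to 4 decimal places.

For Normal data with known variance σ², a Normal(μ₀, σ₀²) prior on μ is conjugate. Posterior precision = 1/σ₀² + n/σ²; posterior mean is the precision-weighted average of μ₀ and x̄.
σ₀² = 8.72² = 76.0384, σ² = 3.69² = 13.6161; σ² + n·σ₀² = 13.6161 + 14·76.0384 = 1078.1537.
Posterior precision = 1/σ₀² + n/σ² = 1/76.0384 + 14/13.6161 = (σ² + n·σ₀²)/(σ₀²σ²) = 1078.1537/(76.0384·13.6161); posterior variance σₙ² = σ₀²σ²/(σ² + n·σ₀²) = 76.0384·13.6161/1078.1537 = 0.960296.
Posterior SD = √σₙ² = √(76.0384·13.6161/1078.1537) = 0.9799.

0.9799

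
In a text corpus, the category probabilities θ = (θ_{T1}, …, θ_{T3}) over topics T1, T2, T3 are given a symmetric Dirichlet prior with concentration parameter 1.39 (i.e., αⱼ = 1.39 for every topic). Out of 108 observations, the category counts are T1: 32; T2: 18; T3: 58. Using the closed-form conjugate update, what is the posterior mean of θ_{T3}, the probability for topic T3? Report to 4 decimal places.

0.5295

The Dirichlet prior is conjugate to the Multinomial likelihood: each posterior αⱼ = prior αⱼ + observed count nⱼ.
Posterior concentration: (33.39, 19.39, 59.39), total = 112.17.
E[θ_{T3}|data] = α_{T3}/Σα = 59.39/112.17 = 0.5295.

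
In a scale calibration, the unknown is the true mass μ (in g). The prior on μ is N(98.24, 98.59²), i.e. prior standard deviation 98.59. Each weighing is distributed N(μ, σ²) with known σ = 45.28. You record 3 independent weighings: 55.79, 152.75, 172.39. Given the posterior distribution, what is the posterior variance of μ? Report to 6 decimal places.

638.530172

For Normal data with known variance σ², a Normal(μ₀, σ₀²) prior on μ is conjugate. Posterior precision = 1/σ₀² + n/σ²; posterior mean is the precision-weighted average of μ₀ and x̄.
σ₀² = 98.59² = 9719.9881, σ² = 45.28² = 2050.2784; σ² + n·σ₀² = 2050.2784 + 3·9719.9881 = 31210.2427.
Posterior precision = 1/σ₀² + n/σ² = 1/9719.9881 + 3/2050.2784 = (σ² + n·σ₀²)/(σ₀²σ²) = 31210.2427/(9719.9881·2050.2784); posterior variance σₙ² = σ₀²σ²/(σ² + n·σ₀²) = 9719.9881·2050.2784/31210.2427 = 638.530172.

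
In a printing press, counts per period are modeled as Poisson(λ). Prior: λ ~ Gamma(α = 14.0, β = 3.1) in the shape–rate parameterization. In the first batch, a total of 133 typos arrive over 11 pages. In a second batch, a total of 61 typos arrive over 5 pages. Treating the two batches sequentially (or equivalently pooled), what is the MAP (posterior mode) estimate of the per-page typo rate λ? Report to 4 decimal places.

With a Gamma(shape α, rate β) prior, the Poisson likelihood is conjugate: the posterior is Gamma(α + ΣXᵢ, β + n).
After batch 1: Gamma(α+S, β+n) = Gamma(14.0+133, 3.1+11) = Gamma(147.0, 14.1).
After batch 2: Gamma(α+S, β+n) = Gamma(147.0+61, 14.1+5) = Gamma(208.0, 19.1).
Mode of Gamma(α,β) for α≥1 is (α−1)/β = 207.0/19.1 = 10.8377.

10.8377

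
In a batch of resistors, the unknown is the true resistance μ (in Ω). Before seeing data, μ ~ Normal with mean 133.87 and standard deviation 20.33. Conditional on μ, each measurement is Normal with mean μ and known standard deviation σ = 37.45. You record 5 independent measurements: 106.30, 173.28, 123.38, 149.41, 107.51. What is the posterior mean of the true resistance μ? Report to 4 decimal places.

132.7417

For Normal data with known variance σ², a Normal(μ₀, σ₀²) prior on μ is conjugate. Posterior precision = 1/σ₀² + n/σ²; posterior mean is the precision-weighted average of μ₀ and x̄.
Σxᵢ = 106.30 + 173.28 + 123.38 + 149.41 + 107.51 = 659.88, so n·x̄ = 659.88.
σ₀² = 20.33² = 413.3089, σ² = 37.45² = 1402.5025; σ² + n·σ₀² = 1402.5025 + 5·413.3089 = 3469.047.
Posterior mean = (μ₀/σ₀² + n·x̄/σ²)/(1/σ₀² + n/σ²) = (σ²·μ₀ + σ₀²·n·x̄)/(σ² + n·σ₀²) = (1402.5025·133.87 + 413.3089·659.88)/3469.047 = 460487.286607/3469.047 = 132.7417.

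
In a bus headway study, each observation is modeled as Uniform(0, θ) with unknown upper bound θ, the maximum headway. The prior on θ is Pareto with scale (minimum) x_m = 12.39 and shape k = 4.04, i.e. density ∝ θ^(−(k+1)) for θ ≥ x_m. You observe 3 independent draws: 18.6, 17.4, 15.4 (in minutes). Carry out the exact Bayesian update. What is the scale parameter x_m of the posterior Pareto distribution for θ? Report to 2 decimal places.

A Pareto(scale x_m, shape k) prior on the upper bound θ of Uniform(0, θ) is conjugate: posterior is Pareto(max(x_m, max xᵢ), k + n).
Sample maximum = 18.6; prior scale x_m = 12.39 → posterior scale = max = 18.60.
Posterior shape = 4.04 + 3 = 7.04.
Posterior scale x_m = 18.60.

18.60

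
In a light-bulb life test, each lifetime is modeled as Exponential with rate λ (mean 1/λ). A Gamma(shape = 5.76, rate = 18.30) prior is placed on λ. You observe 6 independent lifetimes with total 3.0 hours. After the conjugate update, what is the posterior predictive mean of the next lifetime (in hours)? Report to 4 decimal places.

1.9796

With a Gamma(shape α, rate β) prior on the exponential rate λ, the posterior after n observations with total T = Σxᵢ is Gamma(α+n, β+T).
Posterior: Gamma(5.76+6, 18.30+3.0) = Gamma(11.76, 21.30).
The predictive distribution for the next observation is Lomax; its mean is β/(α−1) = 21.30/10.76 = 1.9796.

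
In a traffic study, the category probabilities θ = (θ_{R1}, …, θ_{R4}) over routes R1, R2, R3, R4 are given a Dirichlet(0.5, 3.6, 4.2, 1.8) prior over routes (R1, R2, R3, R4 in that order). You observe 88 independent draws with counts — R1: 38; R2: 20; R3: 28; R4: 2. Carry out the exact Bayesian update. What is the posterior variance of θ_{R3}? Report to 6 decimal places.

0.002225

The Dirichlet prior is conjugate to the Multinomial likelihood: each posterior αⱼ = prior αⱼ + observed count nⱼ.
Posterior concentration: (38.5, 23.6, 32.2, 3.8), total = 98.1.
Var[θ_j] = α_j(Σα−α_j)/((Σα)²(Σα+1)) = 32.2·65.9/(98.1²·99.1) = 0.002225.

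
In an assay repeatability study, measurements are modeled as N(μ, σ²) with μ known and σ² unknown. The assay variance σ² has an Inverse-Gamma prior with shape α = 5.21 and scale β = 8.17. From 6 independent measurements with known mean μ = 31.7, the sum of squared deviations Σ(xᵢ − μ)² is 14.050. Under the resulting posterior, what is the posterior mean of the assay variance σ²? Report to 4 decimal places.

With known mean μ and an Inverse-Gamma(α, β) prior on σ², the Normal likelihood is conjugate: posterior is Inv-Gamma(α + n/2, β + Σ(xᵢ−μ)²/2).
Posterior: Inv-Gamma(5.21 + 6/2, 8.17 + 14.050/2) = Inv-Gamma(8.21, 15.1950).
E[σ²|data] = β/(α−1) = 15.1950/7.21 = 2.1075.

2.1075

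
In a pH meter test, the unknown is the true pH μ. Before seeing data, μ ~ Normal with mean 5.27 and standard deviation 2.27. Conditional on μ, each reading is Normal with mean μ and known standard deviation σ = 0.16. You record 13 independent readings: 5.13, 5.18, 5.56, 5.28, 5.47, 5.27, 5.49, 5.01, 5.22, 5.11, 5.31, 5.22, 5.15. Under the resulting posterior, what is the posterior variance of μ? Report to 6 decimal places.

0.001968

For Normal data with known variance σ², a Normal(μ₀, σ₀²) prior on μ is conjugate. Posterior precision = 1/σ₀² + n/σ²; posterior mean is the precision-weighted average of μ₀ and x̄.
σ₀² = 2.27² = 5.1529, σ² = 0.16² = 0.0256; σ² + n·σ₀² = 0.0256 + 13·5.1529 = 67.0133.
Posterior precision = 1/σ₀² + n/σ² = 1/5.1529 + 13/0.0256 = (σ² + n·σ₀²)/(σ₀²σ²) = 67.0133/(5.1529·0.0256); posterior variance σₙ² = σ₀²σ²/(σ² + n·σ₀²) = 5.1529·0.0256/67.0133 = 0.001968.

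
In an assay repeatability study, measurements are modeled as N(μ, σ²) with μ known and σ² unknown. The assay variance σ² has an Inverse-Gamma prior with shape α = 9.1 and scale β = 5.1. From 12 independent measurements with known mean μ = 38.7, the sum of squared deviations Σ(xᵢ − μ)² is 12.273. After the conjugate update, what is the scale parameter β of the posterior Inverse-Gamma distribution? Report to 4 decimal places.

With known mean μ and an Inverse-Gamma(α, β) prior on σ², the Normal likelihood is conjugate: posterior is Inv-Gamma(α + n/2, β + Σ(xᵢ−μ)²/2).
Posterior: Inv-Gamma(9.1 + 12/2, 5.1 + 12.273/2) = Inv-Gamma(15.10, 11.2365).
Posterior β = 11.2365.

11.2365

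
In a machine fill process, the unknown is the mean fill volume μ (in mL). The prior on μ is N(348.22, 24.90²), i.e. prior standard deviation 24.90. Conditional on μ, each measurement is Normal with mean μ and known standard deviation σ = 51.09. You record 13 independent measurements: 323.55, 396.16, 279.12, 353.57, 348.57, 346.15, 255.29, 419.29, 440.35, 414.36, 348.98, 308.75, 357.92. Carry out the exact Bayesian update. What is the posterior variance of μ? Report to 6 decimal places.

151.667711

For Normal data with known variance σ², a Normal(μ₀, σ₀²) prior on μ is conjugate. Posterior precision = 1/σ₀² + n/σ²; posterior mean is the precision-weighted average of μ₀ and x̄.
σ₀² = 24.90² = 620.01, σ² = 51.09² = 2610.1881; σ² + n·σ₀² = 2610.1881 + 13·620.01 = 10670.3181.
Posterior precision = 1/σ₀² + n/σ² = 1/620.01 + 13/2610.1881 = (σ² + n·σ₀²)/(σ₀²σ²) = 10670.3181/(620.01·2610.1881); posterior variance σₙ² = σ₀²σ²/(σ² + n·σ₀²) = 620.01·2610.1881/10670.3181 = 151.667711.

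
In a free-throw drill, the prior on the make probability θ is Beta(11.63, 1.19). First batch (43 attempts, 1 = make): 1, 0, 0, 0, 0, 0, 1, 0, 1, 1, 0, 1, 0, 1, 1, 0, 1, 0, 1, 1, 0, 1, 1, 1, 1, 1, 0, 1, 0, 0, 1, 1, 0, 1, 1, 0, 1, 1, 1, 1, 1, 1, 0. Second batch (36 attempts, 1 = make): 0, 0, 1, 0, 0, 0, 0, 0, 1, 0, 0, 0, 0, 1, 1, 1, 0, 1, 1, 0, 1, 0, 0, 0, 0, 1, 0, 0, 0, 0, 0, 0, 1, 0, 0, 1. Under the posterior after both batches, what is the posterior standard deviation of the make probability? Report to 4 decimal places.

The Beta prior is conjugate to a Binomial/Bernoulli likelihood; the update adds successes to α and failures to β.
After batch 1: Beta(11.63+26, 1.19+17) = Beta(37.63, 18.19).
After batch 2: Beta(37.63+11, 18.19+25) = Beta(48.63, 43.19).
Var = αβ/((α+β)²(α+β+1)) = 48.63·43.19/(91.82²·92.82) = 0.00268393; SD = √0.00268393 = 0.0518.

0.0518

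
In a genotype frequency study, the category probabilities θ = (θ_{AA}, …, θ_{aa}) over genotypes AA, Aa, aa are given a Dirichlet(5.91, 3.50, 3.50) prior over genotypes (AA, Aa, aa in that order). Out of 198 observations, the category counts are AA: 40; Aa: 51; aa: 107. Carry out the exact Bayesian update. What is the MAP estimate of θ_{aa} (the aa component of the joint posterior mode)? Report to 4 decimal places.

0.5267

The Dirichlet prior is conjugate to the Multinomial likelihood: each posterior αⱼ = prior αⱼ + observed count nⱼ.
Posterior concentration: (45.91, 54.50, 110.50), total = 210.91.
Joint mode component: (α_{aa}−1)/(Σα−K) = 109.50/207.91 = 0.5267.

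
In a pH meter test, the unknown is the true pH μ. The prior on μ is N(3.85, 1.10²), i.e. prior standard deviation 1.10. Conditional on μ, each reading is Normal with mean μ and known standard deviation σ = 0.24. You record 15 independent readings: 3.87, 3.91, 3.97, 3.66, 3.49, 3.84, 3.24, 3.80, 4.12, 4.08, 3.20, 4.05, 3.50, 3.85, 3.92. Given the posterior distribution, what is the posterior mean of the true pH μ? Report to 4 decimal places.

For Normal data with known variance σ², a Normal(μ₀, σ₀²) prior on μ is conjugate. Posterior precision = 1/σ₀² + n/σ²; posterior mean is the precision-weighted average of μ₀ and x̄.
Σxᵢ = 3.87 + 3.91 + 3.97 + 3.66 + 3.49 + 3.84 + 3.24 + 3.80 + 4.12 + 4.08 + 3.20 + 4.05 + 3.50 + 3.85 + 3.92 = 56.5, so n·x̄ = 56.5.
σ₀² = 1.10² = 1.21, σ² = 0.24² = 0.0576; σ² + n·σ₀² = 0.0576 + 15·1.21 = 18.2076.
Posterior mean = (μ₀/σ₀² + n·x̄/σ²)/(1/σ₀² + n/σ²) = (σ²·μ₀ + σ₀²·n·x̄)/(σ² + n·σ₀²) = (0.0576·3.85 + 1.21·56.5)/18.2076 = 68.58676/18.2076 = 3.7669.

3.7669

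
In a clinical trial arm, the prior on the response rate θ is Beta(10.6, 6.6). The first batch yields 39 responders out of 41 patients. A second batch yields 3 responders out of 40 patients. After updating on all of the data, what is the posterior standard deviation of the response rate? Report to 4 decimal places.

0.0501

The Beta prior is conjugate to a Binomial/Bernoulli likelihood; the update adds successes to α and failures to β.
After batch 1: Beta(10.6+39, 6.6+2) = Beta(49.6, 8.6).
After batch 2: Beta(49.6+3, 8.6+37) = Beta(52.6, 45.6).
Var = αβ/((α+β)²(α+β+1)) = 52.6·45.6/(98.2²·99.2) = 0.00250736; SD = √0.00250736 = 0.0501.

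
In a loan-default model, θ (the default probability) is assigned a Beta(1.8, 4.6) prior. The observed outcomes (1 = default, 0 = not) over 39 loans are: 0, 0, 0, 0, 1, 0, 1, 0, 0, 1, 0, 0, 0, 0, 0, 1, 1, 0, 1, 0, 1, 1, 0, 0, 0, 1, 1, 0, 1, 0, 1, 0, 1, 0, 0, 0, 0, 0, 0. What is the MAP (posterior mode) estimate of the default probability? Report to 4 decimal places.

The Beta prior is conjugate to a Binomial/Bernoulli likelihood; the update adds successes to α and failures to β.
Posterior: Beta(α+k, β+n−k) = Beta(1.8+13, 4.6+26) = Beta(14.8, 30.6).
Mode of Beta(a,b) for a,b>1 is (a−1)/(a+b−2) = 13.8/43.4 = 0.3180.

0.3180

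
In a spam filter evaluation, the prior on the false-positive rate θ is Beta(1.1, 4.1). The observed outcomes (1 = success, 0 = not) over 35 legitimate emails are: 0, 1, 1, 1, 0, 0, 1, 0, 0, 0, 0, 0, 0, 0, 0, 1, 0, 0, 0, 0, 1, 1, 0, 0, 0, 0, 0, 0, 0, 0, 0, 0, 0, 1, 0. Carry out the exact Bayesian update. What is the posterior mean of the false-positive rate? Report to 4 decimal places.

0.2264

The Beta prior is conjugate to a Binomial/Bernoulli likelihood; the update adds successes to α and failures to β.
Posterior: Beta(α+k, β+n−k) = Beta(1.1+8, 4.1+27) = Beta(9.1, 31.1).
Posterior mean = α/(α+β) = 9.1/40.2 = 0.2264.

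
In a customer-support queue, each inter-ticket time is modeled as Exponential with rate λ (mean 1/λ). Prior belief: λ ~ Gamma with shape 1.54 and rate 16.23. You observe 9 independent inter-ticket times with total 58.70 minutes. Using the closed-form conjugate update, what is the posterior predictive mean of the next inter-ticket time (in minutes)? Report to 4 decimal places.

With a Gamma(shape α, rate β) prior on the exponential rate λ, the posterior after n observations with total T = Σxᵢ is Gamma(α+n, β+T).
Posterior: Gamma(1.54+9, 16.23+58.70) = Gamma(10.54, 74.93).
The predictive distribution for the next observation is Lomax; its mean is β/(α−1) = 74.93/9.54 = 7.8543.

7.8543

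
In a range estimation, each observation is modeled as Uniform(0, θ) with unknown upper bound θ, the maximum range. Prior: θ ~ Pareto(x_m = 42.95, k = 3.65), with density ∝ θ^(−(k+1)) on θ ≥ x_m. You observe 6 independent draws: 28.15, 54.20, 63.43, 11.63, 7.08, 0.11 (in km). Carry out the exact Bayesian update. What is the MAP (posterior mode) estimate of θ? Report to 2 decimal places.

63.43

A Pareto(scale x_m, shape k) prior on the upper bound θ of Uniform(0, θ) is conjugate: posterior is Pareto(max(x_m, max xᵢ), k + n).
Sample maximum = 63.43; prior scale x_m = 42.95 → posterior scale = max = 63.43.
Posterior shape = 3.65 + 6 = 9.65.
The Pareto density is decreasing on [x_m, ∞), so the mode is x_m = 63.43.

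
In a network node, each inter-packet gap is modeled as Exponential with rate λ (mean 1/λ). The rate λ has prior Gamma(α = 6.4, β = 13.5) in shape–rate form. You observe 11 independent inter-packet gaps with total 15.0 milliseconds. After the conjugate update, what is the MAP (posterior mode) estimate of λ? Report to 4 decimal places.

With a Gamma(shape α, rate β) prior on the exponential rate λ, the posterior after n observations with total T = Σxᵢ is Gamma(α+n, β+T).
Posterior: Gamma(6.4+11, 13.5+15.0) = Gamma(17.4, 28.5).
Mode = (α−1)/β = 0.5754.

0.5754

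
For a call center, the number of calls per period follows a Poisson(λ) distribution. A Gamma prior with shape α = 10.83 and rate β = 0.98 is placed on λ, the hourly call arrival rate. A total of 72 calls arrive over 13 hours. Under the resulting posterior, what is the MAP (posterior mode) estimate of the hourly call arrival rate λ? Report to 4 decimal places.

5.8534

With a Gamma(shape α, rate β) prior, the Poisson likelihood is conjugate: the posterior is Gamma(α + ΣXᵢ, β + n).
Posterior: Gamma(α+S, β+n) = Gamma(10.83+72, 0.98+13) = Gamma(82.83, 13.98).
Mode of Gamma(α,β) for α≥1 is (α−1)/β = 81.83/13.98 = 5.8534.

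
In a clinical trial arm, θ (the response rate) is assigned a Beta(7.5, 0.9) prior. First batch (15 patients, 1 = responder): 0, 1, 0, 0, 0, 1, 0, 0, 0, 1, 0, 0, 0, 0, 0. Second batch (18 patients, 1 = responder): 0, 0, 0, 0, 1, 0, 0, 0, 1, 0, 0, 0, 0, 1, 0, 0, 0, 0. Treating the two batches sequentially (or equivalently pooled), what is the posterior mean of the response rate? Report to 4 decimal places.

The Beta prior is conjugate to a Binomial/Bernoulli likelihood; the update adds successes to α and failures to β.
After batch 1: Beta(7.5+3, 0.9+12) = Beta(10.5, 12.9).
After batch 2: Beta(10.5+3, 12.9+15) = Beta(13.5, 27.9).
Posterior mean = α/(α+β) = 13.5/41.4 = 0.3261.

0.3261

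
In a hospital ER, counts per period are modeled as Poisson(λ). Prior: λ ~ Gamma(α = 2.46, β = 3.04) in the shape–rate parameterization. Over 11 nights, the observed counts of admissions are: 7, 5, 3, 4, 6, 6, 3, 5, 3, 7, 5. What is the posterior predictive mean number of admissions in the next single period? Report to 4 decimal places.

4.0214

With a Gamma(shape α, rate β) prior, the Poisson likelihood is conjugate: the posterior is Gamma(α + ΣXᵢ, β + n).
Sum of counts S = 54 over n = 11 nights.
Posterior: Gamma(α+S, β+n) = Gamma(2.46+54, 3.04+11) = Gamma(56.46, 14.04).
The predictive distribution for one future period is NegBinom with mean α/β = 4.0214.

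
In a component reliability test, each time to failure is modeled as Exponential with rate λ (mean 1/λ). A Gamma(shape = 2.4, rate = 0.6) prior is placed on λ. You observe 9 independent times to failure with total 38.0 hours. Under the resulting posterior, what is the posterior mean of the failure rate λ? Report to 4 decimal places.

With a Gamma(shape α, rate β) prior on the exponential rate λ, the posterior after n observations with total T = Σxᵢ is Gamma(α+n, β+T).
Posterior: Gamma(2.4+9, 0.6+38.0) = Gamma(11.4, 38.6).
Posterior mean of λ = α/β = 11.4/38.6 = 0.2953.

0.2953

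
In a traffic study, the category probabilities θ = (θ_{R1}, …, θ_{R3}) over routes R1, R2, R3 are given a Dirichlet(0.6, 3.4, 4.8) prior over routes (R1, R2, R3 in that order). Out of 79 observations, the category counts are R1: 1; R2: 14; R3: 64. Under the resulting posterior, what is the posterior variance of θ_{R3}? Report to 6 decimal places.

The Dirichlet prior is conjugate to the Multinomial likelihood: each posterior αⱼ = prior αⱼ + observed count nⱼ.
Posterior concentration: (1.6, 17.4, 68.8), total = 87.8.
Var[θ_j] = α_j(Σα−α_j)/((Σα)²(Σα+1)) = 68.8·19.0/(87.8²·88.8) = 0.001910.

0.001910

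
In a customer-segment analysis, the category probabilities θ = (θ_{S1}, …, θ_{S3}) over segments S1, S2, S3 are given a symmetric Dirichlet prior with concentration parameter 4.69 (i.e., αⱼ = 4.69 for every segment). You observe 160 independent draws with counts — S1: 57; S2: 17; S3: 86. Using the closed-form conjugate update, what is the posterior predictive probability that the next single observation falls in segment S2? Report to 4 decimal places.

The Dirichlet prior is conjugate to the Multinomial likelihood: each posterior αⱼ = prior αⱼ + observed count nⱼ.
Posterior concentration: (61.69, 21.69, 90.69), total = 174.07.
P(next = S2 | data) = α_{S2}/Σα = 0.1246.

0.1246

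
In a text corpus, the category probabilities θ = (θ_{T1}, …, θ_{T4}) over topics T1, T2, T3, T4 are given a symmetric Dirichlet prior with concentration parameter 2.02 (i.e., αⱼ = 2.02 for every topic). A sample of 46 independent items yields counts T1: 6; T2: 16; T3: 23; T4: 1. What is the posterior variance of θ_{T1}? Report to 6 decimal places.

0.002293

The Dirichlet prior is conjugate to the Multinomial likelihood: each posterior αⱼ = prior αⱼ + observed count nⱼ.
Posterior concentration: (8.02, 18.02, 25.02, 3.02), total = 54.08.
Var[θ_j] = α_j(Σα−α_j)/((Σα)²(Σα+1)) = 8.02·46.06/(54.08²·55.08) = 0.002293.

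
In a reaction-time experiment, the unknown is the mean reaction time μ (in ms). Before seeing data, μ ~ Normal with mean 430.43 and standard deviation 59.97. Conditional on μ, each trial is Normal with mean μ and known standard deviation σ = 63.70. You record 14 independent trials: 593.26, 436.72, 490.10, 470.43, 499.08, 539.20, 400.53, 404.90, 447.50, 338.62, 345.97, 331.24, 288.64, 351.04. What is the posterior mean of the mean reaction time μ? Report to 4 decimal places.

For Normal data with known variance σ², a Normal(μ₀, σ₀²) prior on μ is conjugate. Posterior precision = 1/σ₀² + n/σ²; posterior mean is the precision-weighted average of μ₀ and x̄.
Σxᵢ = 593.26 + 436.72 + 490.10 + 470.43 + 499.08 + 539.20 + 400.53 + 404.90 + 447.50 + 338.62 + 345.97 + 331.24 + 288.64 + 351.04 = 5937.23, so n·x̄ = 5937.23.
σ₀² = 59.97² = 3596.4009, σ² = 63.70² = 4057.69; σ² + n·σ₀² = 4057.69 + 14·3596.4009 = 54407.3026.
Posterior mean = (μ₀/σ₀² + n·x̄/σ²)/(1/σ₀² + n/σ²) = (σ²·μ₀ + σ₀²·n·x̄)/(σ² + n·σ₀²) = (4057.69·430.43 + 3596.4009·5937.23)/54407.3026 = 23099210.822207/54407.3026 = 424.5609.

424.5609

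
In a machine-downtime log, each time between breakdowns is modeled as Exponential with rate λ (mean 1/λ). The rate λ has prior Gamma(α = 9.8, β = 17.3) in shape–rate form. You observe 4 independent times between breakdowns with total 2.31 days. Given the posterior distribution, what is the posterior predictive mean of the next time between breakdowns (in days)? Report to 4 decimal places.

With a Gamma(shape α, rate β) prior on the exponential rate λ, the posterior after n observations with total T = Σxᵢ is Gamma(α+n, β+T).
Posterior: Gamma(9.8+4, 17.3+2.31) = Gamma(13.8, 19.61).
The predictive distribution for the next observation is Lomax; its mean is β/(α−1) = 19.61/12.8 = 1.5320.

1.5320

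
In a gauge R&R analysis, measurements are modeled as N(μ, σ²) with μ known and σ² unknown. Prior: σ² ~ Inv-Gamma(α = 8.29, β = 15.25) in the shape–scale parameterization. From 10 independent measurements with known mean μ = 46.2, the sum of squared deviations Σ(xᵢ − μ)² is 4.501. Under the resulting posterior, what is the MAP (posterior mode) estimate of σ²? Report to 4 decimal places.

With known mean μ and an Inverse-Gamma(α, β) prior on σ², the Normal likelihood is conjugate: posterior is Inv-Gamma(α + n/2, β + Σ(xᵢ−μ)²/2).
Posterior: Inv-Gamma(8.29 + 10/2, 15.25 + 4.501/2) = Inv-Gamma(13.29, 17.5005).
Mode = β/(α+1) = 17.5005/14.29 = 1.2247.

1.2247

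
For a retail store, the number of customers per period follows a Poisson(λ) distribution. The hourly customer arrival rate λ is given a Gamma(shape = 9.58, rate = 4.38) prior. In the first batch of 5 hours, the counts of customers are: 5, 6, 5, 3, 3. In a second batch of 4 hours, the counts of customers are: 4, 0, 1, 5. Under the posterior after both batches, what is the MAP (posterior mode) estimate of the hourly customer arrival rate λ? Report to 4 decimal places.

With a Gamma(shape α, rate β) prior, the Poisson likelihood is conjugate: the posterior is Gamma(α + ΣXᵢ, β + n).
Batch 1: sum of counts S = 22 over n = 5 hours.
After batch 1: Gamma(α+S, β+n) = Gamma(9.58+22, 4.38+5) = Gamma(31.58, 9.38).
Batch 2: sum of counts S = 10 over n = 4 hours.
After batch 2: Gamma(α+S, β+n) = Gamma(31.58+10, 9.38+4) = Gamma(41.58, 13.38).
Mode of Gamma(α,β) for α≥1 is (α−1)/β = 40.58/13.38 = 3.0329.

3.0329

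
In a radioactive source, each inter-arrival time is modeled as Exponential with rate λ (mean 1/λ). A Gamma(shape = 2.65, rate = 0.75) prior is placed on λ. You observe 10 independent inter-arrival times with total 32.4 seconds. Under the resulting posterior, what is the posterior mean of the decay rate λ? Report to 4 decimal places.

With a Gamma(shape α, rate β) prior on the exponential rate λ, the posterior after n observations with total T = Σxᵢ is Gamma(α+n, β+T).
Posterior: Gamma(2.65+10, 0.75+32.4) = Gamma(12.65, 33.15).
Posterior mean of λ = α/β = 12.65/33.15 = 0.3816.

0.3816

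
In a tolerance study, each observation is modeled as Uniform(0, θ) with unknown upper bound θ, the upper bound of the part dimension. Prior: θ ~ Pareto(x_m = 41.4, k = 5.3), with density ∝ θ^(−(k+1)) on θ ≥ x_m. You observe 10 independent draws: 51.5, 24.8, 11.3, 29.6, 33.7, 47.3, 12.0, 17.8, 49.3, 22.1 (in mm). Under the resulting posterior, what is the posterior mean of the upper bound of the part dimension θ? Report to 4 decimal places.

55.1014

A Pareto(scale x_m, shape k) prior on the upper bound θ of Uniform(0, θ) is conjugate: posterior is Pareto(max(x_m, max xᵢ), k + n).
Sample maximum = 51.5; prior scale x_m = 41.4 → posterior scale = max = 51.5.
Posterior shape = 5.3 + 10 = 15.3.
E[θ|data] = k·x_m/(k−1) = 15.3·51.5/14.3 = 55.1014.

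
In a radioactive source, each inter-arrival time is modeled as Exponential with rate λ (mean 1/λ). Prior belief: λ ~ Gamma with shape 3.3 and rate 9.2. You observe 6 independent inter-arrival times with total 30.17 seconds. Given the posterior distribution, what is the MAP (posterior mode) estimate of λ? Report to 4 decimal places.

0.2108

With a Gamma(shape α, rate β) prior on the exponential rate λ, the posterior after n observations with total T = Σxᵢ is Gamma(α+n, β+T).
Posterior: Gamma(3.3+6, 9.2+30.17) = Gamma(9.3, 39.37).
Mode = (α−1)/β = 0.2108.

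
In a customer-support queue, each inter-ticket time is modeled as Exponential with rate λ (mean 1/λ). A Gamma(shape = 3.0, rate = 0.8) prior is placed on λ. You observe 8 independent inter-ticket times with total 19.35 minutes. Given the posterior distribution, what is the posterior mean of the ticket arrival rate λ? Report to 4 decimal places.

0.5459

With a Gamma(shape α, rate β) prior on the exponential rate λ, the posterior after n observations with total T = Σxᵢ is Gamma(α+n, β+T).
Posterior: Gamma(3.0+8, 0.8+19.35) = Gamma(11.0, 20.15).
Posterior mean of λ = α/β = 11.0/20.15 = 0.5459.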